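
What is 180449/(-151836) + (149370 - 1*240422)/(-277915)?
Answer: -36324512363/42197501940 ≈ -0.86082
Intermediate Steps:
180449/(-151836) + (149370 - 1*240422)/(-277915) = 180449*(-1/151836) + (149370 - 240422)*(-1/277915) = -180449/151836 - 91052*(-1/277915) = -180449/151836 + 91052/277915 = -36324512363/42197501940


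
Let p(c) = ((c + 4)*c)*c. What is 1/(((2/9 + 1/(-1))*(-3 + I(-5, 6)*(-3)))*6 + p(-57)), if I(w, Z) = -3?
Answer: -1/172225 ≈ -5.8064e-6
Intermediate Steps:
p(c) = c**2*(4 + c) (p(c) = ((4 + c)*c)*c = (c*(4 + c))*c = c**2*(4 + c))
1/(((2/9 + 1/(-1))*(-3 + I(-5, 6)*(-3)))*6 + p(-57)) = 1/(((2/9 + 1/(-1))*(-3 - 3*(-3)))*6 + (-57)**2*(4 - 57)) = 1/(((2*(1/9) + 1*(-1))*(-3 + 9))*6 + 3249*(-53)) = 1/(((2/9 - 1)*6)*6 - 172197) = 1/(-7/9*6*6 - 172197) = 1/(-14/3*6 - 172197) = 1/(-28 - 172197) = 1/(-172225) = -1/172225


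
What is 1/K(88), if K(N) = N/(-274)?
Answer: -137/44 ≈ -3.1136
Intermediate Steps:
K(N) = -N/274 (K(N) = N*(-1/274) = -N/274)
1/K(88) = 1/(-1/274*88) = 1/(-44/137) = -137/44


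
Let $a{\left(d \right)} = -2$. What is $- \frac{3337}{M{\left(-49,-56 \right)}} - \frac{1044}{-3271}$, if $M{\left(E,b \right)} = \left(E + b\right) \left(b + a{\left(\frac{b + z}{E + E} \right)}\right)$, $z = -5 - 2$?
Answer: $- \frac{4557367}{19920390} \approx -0.22878$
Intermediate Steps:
$z = -7$
$M{\left(E,b \right)} = \left(-2 + b\right) \left(E + b\right)$ ($M{\left(E,b \right)} = \left(E + b\right) \left(b - 2\right) = \left(E + b\right) \left(-2 + b\right) = \left(-2 + b\right) \left(E + b\right)$)
$- \frac{3337}{M{\left(-49,-56 \right)}} - \frac{1044}{-3271} = - \frac{3337}{\left(-56\right)^{2} - -98 - -112 - -2744} - \frac{1044}{-3271} = - \frac{3337}{3136 + 98 + 112 + 2744} - - \frac{1044}{3271} = - \frac{3337}{6090} + \frac{1044}{3271} = - \frac{4557367}{19920390}$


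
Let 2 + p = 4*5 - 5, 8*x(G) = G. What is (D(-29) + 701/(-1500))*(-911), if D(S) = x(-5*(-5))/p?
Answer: 8063261/39000 ≈ 206.75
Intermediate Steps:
x(G) = G/8
p = 13 (p = -2 + (4*5 - 5) = -2 + (20 - 5) = -2 + 15 = 13)
D(S) = 25/104 (D(S) = ((-5*(-5))/8)/13 = ((1/8)*25)*(1/13) = (25/8)*(1/13) = 25/104)
(D(-29) + 701/(-1500))*(-911) = (25/104 + 701/(-1500))*(-911) = (25/104 + 701*(-1/1500))*(-911) = (25/104 - 701/1500)*(-911) = -8851/39000*(-911) = 8063261/39000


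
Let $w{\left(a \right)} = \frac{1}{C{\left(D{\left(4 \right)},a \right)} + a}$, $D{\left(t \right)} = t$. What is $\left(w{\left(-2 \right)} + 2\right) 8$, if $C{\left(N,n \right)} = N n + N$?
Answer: $\frac{44}{3} \approx 14.667$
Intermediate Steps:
$C{\left(N,n \right)} = N + N n$
$w{\left(a \right)} = \frac{1}{4 + 5 a}$ ($w{\left(a \right)} = \frac{1}{4 \left(1 + a\right) + a} = \frac{1}{\left(4 + 4 a\right) + a} = \frac{1}{4 + 5 a}$)
$\left(w{\left(-2 \right)} + 2\right) 8 = \left(\frac{1}{4 + 5 \left(-2\right)} + 2\right) 8 = \left(\frac{1}{4 - 10} + 2\right) 8 = \left(\frac{1}{-6} + 2\right) 8 = \left(- \frac{1}{6} + 2\right) 8 = \frac{11}{6} \cdot 8 = \frac{44}{3}$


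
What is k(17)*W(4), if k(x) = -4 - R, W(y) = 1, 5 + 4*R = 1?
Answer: -3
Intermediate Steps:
R = -1 (R = -5/4 + (¼)*1 = -5/4 + ¼ = -1)
k(x) = -3 (k(x) = -4 - 1*(-1) = -4 + 1 = -3)
k(17)*W(4) = -3*1 = -3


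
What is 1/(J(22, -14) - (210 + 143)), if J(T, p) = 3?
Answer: -1/350 ≈ -0.0028571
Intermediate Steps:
1/(J(22, -14) - (210 + 143)) = 1/(3 - (210 + 143)) = 1/(3 - 1*353) = 1/(3 - 353) = 1/(-350) = -1/350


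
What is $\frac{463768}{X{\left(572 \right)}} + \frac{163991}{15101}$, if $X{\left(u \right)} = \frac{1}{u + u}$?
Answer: $\frac{8011844653783}{15101} \approx 5.3055 \cdot 10^{8}$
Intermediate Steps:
$X{\left(u \right)} = \frac{1}{2 u}$
$\frac{463768}{X{\left(572 \right)}} + \frac{163991}{15101} = \frac{463768}{\frac{1}{2} \cdot \frac{1}{572}} + \frac{163991}{15101} = \frac{463768}{\frac{1}{2} \cdot \frac{1}{572}} + 163991 \cdot \frac{1}{15101} = 463768 \frac{1}{\frac{1}{1144}} + \frac{163991}{15101} = 463768 \cdot 1144 + \frac{163991}{15101} = 530550592 + \frac{163991}{15101} = \frac{8011844653783}{15101}$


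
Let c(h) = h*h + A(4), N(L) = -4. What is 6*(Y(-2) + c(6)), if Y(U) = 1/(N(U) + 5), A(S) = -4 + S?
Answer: 222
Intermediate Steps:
Y(U) = 1 (Y(U) = 1/(-4 + 5) = 1/1 = 1)
c(h) = h**2 (c(h) = h*h + (-4 + 4) = h**2 + 0 = h**2)
6*(Y(-2) + c(6)) = 6*(1 + 6**2) = 6*(1 + 36) = 6*37 = 222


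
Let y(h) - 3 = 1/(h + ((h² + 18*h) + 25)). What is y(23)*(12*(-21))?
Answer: -749448/991 ≈ -756.25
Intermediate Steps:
y(h) = 3 + 1/(25 + h² + 19*h) (y(h) = 3 + 1/(h + ((h² + 18*h) + 25)) = 3 + 1/(h + (25 + h² + 18*h)) = 3 + 1/(25 + h² + 19*h))
y(23)*(12*(-21)) = ((76 + 3*23² + 57*23)/(25 + 23² + 19*23))*(12*(-21)) = ((76 + 3*529 + 1311)/(25 + 529 + 437))*(-252) = ((76 + 1587 + 1311)/991)*(-252) = ((1/991)*2974)*(-252) = (2974/991)*(-252) = -749448/991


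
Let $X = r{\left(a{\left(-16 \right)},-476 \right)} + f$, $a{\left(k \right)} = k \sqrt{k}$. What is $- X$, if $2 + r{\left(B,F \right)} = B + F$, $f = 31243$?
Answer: $-30765 + 64 i \approx -30765.0 + 64.0 i$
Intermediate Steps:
$a{\left(k \right)} = k^{\frac{3}{2}}$
$r{\left(B,F \right)} = -2 + B + F$ ($r{\left(B,F \right)} = -2 + \left(B + F\right) = -2 + B + F$)
$X = 30765 - 64 i$ ($X = \left(-2 + \left(-16\right)^{\frac{3}{2}} - 476\right) + 31243 = \left(-2 - 64 i - 476\right) + 31243 = \left(-478 - 64 i\right) + 31243 = 30765 - 64 i \approx 30765.0 - 64.0 i$)
$- X = - (30765 - 64 i) = -30765 + 64 i$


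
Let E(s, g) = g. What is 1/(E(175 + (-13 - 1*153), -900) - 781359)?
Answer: -1/782259 ≈ -1.2783e-6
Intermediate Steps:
1/(E(175 + (-13 - 1*153), -900) - 781359) = 1/(-900 - 781359) = 1/(-782259) = -1/782259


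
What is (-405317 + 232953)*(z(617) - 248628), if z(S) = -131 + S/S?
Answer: 42876923912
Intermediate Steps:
z(S) = -130 (z(S) = -131 + 1 = -130)
(-405317 + 232953)*(z(617) - 248628) = (-405317 + 232953)*(-130 - 248628) = -172364*(-248758) = 42876923912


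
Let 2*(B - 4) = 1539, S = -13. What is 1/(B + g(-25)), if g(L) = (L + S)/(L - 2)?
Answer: 54/41845 ≈ 0.0012905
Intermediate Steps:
g(L) = (-13 + L)/(-2 + L) (g(L) = (L - 13)/(L - 2) = (-13 + L)/(-2 + L))
B = 1547/2 (B = 4 + (½)*1539 = 4 + 1539/2 = 1547/2 ≈ 773.50)
1/(B + g(-25)) = 1/(1547/2 + (-13 - 25)/(-2 - 25)) = 1/(1547/2 - 38/(-27)) = 1/(1547/2 - 1/27*(-38)) = 1/(1547/2 + 38/27) = 1/(41845/54) = 54/41845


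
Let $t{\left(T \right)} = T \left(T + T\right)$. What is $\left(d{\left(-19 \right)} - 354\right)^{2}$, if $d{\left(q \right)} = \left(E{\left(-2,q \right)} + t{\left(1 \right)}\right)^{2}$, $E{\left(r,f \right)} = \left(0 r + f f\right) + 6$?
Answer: $18443541249$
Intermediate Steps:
$E{\left(r,f \right)} = 6 + f^{2}$ ($E{\left(r,f \right)} = \left(0 + f^{2}\right) + 6 = f^{2} + 6 = 6 + f^{2}$)
$t{\left(T \right)} = 2 T^{2}$ ($t{\left(T \right)} = T 2 T = 2 T^{2}$)
$d{\left(q \right)} = \left(8 + q^{2}\right)^{2}$ ($d{\left(q \right)} = \left(\left(6 + q^{2}\right) + 2 \cdot 1^{2}\right)^{2} = \left(\left(6 + q^{2}\right) + 2 \cdot 1\right)^{2} = \left(\left(6 + q^{2}\right) + 2\right)^{2} = \left(8 + q^{2}\right)^{2}$)
$\left(d{\left(-19 \right)} - 354\right)^{2} = \left(\left(8 + \left(-19\right)^{2}\right)^{2} - 354\right)^{2} = \left(\left(8 + 361\right)^{2} - 354\right)^{2} = \left(369^{2} - 354\right)^{2} = \left(136161 - 354\right)^{2} = 135807^{2} = 18443541249$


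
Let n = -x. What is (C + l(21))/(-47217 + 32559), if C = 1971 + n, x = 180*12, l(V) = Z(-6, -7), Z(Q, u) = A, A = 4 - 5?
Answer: 95/7329 ≈ 0.012962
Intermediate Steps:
A = -1
Z(Q, u) = -1
l(V) = -1
x = 2160
n = -2160 (n = -1*2160 = -2160)
C = -189 (C = 1971 - 2160 = -189)
(C + l(21))/(-47217 + 32559) = (-189 - 1)/(-47217 + 32559) = -190/(-14658) = -190*(-1/14658) = 95/7329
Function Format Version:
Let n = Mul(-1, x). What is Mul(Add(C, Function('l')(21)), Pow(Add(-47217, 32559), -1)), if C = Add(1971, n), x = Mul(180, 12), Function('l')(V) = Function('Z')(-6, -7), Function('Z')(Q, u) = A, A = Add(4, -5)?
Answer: Rational(95, 7329) ≈ 0.012962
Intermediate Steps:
A = -1
Function('Z')(Q, u) = -1
Function('l')(V) = -1
x = 2160
n = -2160 (n = Mul(-1, 2160) = -2160)
C = -189 (C = Add(1971, -2160) = -189)
Mul(Add(C, Function('l')(21)), Pow(Add(-47217, 32559), -1)) = Mul(Add(-189, -1), Pow(Add(-47217, 32559), -1)) = Mul(-190, Pow(-14658, -1)) = Mul(-190, Rational(-1, 14658)) = Rational(95, 7329)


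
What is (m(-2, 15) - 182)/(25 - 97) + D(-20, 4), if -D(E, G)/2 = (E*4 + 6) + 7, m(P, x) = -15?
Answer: 9845/72 ≈ 136.74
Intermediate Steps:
D(E, G) = -26 - 8*E (D(E, G) = -2*((E*4 + 6) + 7) = -2*((4*E + 6) + 7) = -2*((6 + 4*E) + 7) = -2*(13 + 4*E) = -26 - 8*E)
(m(-2, 15) - 182)/(25 - 97) + D(-20, 4) = (-15 - 182)/(25 - 97) + (-26 - 8*(-20)) = -197/(-72) + (-26 + 160) = -197*(-1/72) + 134 = 197/72 + 134 = 9845/72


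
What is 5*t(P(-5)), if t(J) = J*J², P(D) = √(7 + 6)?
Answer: 65*√13 ≈ 234.36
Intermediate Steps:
P(D) = √13
t(J) = J³
5*t(P(-5)) = 5*(√13)³ = 5*(13*√13) = 65*√13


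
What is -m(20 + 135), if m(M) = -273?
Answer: 273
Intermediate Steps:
-m(20 + 135) = -1*(-273) = 273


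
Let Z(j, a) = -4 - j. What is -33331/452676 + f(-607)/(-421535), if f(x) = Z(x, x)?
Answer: -14323146713/190818777660 ≈ -0.075062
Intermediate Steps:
f(x) = -4 - x
-33331/452676 + f(-607)/(-421535) = -33331/452676 + (-4 - 1*(-607))/(-421535) = -33331*1/452676 + (-4 + 607)*(-1/421535) = -33331/452676 + 603*(-1/421535) = -33331/452676 - 603/421535 = -14323146713/190818777660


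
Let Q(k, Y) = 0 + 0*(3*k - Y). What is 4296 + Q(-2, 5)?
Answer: 4296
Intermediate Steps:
Q(k, Y) = 0 (Q(k, Y) = 0 + 0*(-Y + 3*k) = 0 + 0 = 0)
4296 + Q(-2, 5) = 4296 + 0 = 4296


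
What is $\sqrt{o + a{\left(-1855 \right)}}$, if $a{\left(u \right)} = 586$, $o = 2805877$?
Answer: $\sqrt{2806463} \approx 1675.3$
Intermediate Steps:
$\sqrt{o + a{\left(-1855 \right)}} = \sqrt{2805877 + 586} = \sqrt{2806463}$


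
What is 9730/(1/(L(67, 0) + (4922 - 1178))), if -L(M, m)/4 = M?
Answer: 33821480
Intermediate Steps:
L(M, m) = -4*M
9730/(1/(L(67, 0) + (4922 - 1178))) = 9730/(1/(-4*67 + (4922 - 1178))) = 9730/(1/(-268 + 3744)) = 9730/(1/3476) = 9730*3476 = 33821480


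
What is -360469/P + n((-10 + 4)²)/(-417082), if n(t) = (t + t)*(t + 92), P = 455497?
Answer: -77271495905/94989799877 ≈ -0.81347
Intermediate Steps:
n(t) = 2*t*(92 + t) (n(t) = (2*t)*(92 + t) = 2*t*(92 + t))
-360469/P + n((-10 + 4)²)/(-417082) = -360469/455497 + (2*(-10 + 4)²*(92 + (-10 + 4)²))/(-417082) = -360469*1/455497 + (2*(-6)²*(92 + (-6)²))*(-1/417082) = -360469/455497 + (2*36*(92 + 36))*(-1/417082) = -360469/455497 + (2*36*128)*(-1/417082) = -360469/455497 + 9216*(-1/417082) = -360469/455497 - 4608/208541 = -77271495905/94989799877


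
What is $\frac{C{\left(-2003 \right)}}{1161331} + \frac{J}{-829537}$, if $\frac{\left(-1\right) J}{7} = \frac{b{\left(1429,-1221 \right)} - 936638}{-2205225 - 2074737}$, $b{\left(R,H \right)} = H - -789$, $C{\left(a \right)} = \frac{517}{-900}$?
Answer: $\frac{836735863005817}{618476144473481642100} \approx 1.3529 \cdot 10^{-6}$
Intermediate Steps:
$C{\left(a \right)} = - \frac{517}{900}$ ($C{\left(a \right)} = 517 \left(- \frac{1}{900}\right) = - \frac{517}{900}$)
$b{\left(R,H \right)} = 789 + H$ ($b{\left(R,H \right)} = H + 789 = 789 + H$)
$J = - \frac{3279745}{2139981}$ ($J = - 7 \frac{\left(789 - 1221\right) - 936638}{-2205225 - 2074737} = - 7 \frac{-432 - 936638}{-4279962} = - 7 \left(\left(-937070\right) \left(- \frac{1}{4279962}\right)\right) = \left(-7\right) \frac{468535}{2139981} = - \frac{3279745}{2139981} \approx -1.5326$)
$\frac{C{\left(-2003 \right)}}{1161331} + \frac{J}{-829537} = - \frac{517}{900 \cdot 1161331} - \frac{3279745}{2139981 \left(-829537\right)} = \left(- \frac{517}{900}\right) \frac{1}{1161331} - - \frac{3279745}{1775193418797} = - \frac{517}{1045197900} + \frac{3279745}{1775193418797} = \frac{836735863005817}{618476144473481642100}$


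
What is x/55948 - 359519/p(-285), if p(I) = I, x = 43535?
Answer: 20126776487/15945180 ≈ 1262.2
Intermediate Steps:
x/55948 - 359519/p(-285) = 43535/55948 - 359519/(-285) = 43535*(1/55948) - 359519*(-1/285) = 43535/55948 + 359519/285 = 20126776487/15945180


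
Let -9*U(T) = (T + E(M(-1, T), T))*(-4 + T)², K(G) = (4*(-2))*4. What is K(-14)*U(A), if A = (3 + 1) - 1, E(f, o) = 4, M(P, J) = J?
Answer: 224/9 ≈ 24.889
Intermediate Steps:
K(G) = -32 (K(G) = -8*4 = -32)
A = 3 (A = 4 - 1 = 3)
U(T) = -(-4 + T)²*(4 + T)/9 (U(T) = -(T + 4)*(-4 + T)²/9 = -(4 + T)*(-4 + T)²/9 = -(-4 + T)²*(4 + T)/9)
K(-14)*U(A) = -32*(-4 + 3)²*(-4 - 1*3)/9 = -32*(-1)²*(-4 - 3)/9 = -32*(-7)/9 = -32*(-7/9) = 224/9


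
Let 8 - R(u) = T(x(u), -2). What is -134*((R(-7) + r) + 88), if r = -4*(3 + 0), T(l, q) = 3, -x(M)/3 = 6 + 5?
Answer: -10854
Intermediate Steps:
x(M) = -33 (x(M) = -3*(6 + 5) = -3*11 = -33)
R(u) = 5 (R(u) = 8 - 1*3 = 8 - 3 = 5)
r = -12 (r = -4*3 = -12)
-134*((R(-7) + r) + 88) = -134*((5 - 12) + 88) = -134*(-7 + 88) = -134*81 = -10854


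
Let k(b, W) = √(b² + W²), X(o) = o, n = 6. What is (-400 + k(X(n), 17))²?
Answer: 160325 - 4000*√13 ≈ 1.4590e+5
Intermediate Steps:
k(b, W) = √(W² + b²)
(-400 + k(X(n), 17))² = (-400 + √(17² + 6²))² = (-400 + √(289 + 36))² = (-400 + √325)² = (-400 + 5*√13)²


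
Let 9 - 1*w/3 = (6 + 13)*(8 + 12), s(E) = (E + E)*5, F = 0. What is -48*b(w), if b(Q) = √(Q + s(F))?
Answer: -48*I*√1113 ≈ -1601.4*I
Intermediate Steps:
s(E) = 10*E (s(E) = (2*E)*5 = 10*E)
w = -1113 (w = 27 - 3*(6 + 13)*(8 + 12) = 27 - 57*20 = 27 - 3*380 = 27 - 1140 = -1113)
b(Q) = √Q (b(Q) = √(Q + 10*0) = √(Q + 0) = √Q)
-48*b(w) = -48*I*√1113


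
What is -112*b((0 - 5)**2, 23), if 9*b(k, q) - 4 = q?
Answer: -336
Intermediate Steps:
b(k, q) = 4/9 + q/9
-112*b((0 - 5)**2, 23) = -112*(4/9 + (1/9)*23) = -112*(4/9 + 23/9) = -112*3 = -336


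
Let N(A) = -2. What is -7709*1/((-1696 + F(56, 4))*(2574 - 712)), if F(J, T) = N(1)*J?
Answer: 7709/3366496 ≈ 0.0022899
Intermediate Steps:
F(J, T) = -2*J
-7709*1/((-1696 + F(56, 4))*(2574 - 712)) = -7709*1/((-1696 - 2*56)*(2574 - 712)) = -7709*1/(1862*(-1696 - 112)) = -7709/((-1808*1862)) = -7709/(-3366496) = -7709*(-1/3366496) = 7709/3366496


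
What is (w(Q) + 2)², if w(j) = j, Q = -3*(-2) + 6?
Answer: 196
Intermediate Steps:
Q = 12 (Q = 6 + 6 = 12)
(w(Q) + 2)² = (12 + 2)² = 14² = 196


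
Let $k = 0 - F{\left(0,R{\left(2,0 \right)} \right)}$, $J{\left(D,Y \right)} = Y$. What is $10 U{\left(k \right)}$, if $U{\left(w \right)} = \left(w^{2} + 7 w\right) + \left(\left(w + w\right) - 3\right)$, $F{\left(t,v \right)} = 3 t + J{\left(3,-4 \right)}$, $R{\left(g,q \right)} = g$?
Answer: $490$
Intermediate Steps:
$F{\left(t,v \right)} = -4 + 3 t$ ($F{\left(t,v \right)} = 3 t - 4 = -4 + 3 t$)
$k = 4$ ($k = 0 - \left(-4 + 3 \cdot 0\right) = 0 - \left(-4 + 0\right) = 0 - -4 = 0 + 4 = 4$)
$U{\left(w \right)} = -3 + w^{2} + 9 w$ ($U{\left(w \right)} = \left(w^{2} + 7 w\right) + \left(2 w - 3\right) = \left(w^{2} + 7 w\right) + \left(-3 + 2 w\right) = -3 + w^{2} + 9 w$)
$10 U{\left(k \right)} = 10 \left(-3 + 4^{2} + 9 \cdot 4\right) = 10 \left(-3 + 16 + 36\right) = 10 \cdot 49 = 490$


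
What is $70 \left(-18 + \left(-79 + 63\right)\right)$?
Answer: $-2380$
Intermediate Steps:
$70 \left(-18 + \left(-79 + 63\right)\right) = 70 \left(-18 - 16\right) = 70 \left(-34\right) = -2380$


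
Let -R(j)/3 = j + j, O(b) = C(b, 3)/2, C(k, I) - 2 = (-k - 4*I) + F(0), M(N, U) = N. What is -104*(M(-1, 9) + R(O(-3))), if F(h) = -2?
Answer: -2704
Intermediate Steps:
C(k, I) = -k - 4*I (C(k, I) = 2 + ((-k - 4*I) - 2) = 2 + (-2 - k - 4*I) = -k - 4*I)
O(b) = -6 - b/2 (O(b) = (-b - 4*3)/2 = (-b - 12)*(1/2) = (-12 - b)*(1/2) = -6 - b/2)
R(j) = -6*j (R(j) = -3*(j + j) = -6*j)
-104*(M(-1, 9) + R(O(-3))) = -104*(-1 - 6*(-6 - 1/2*(-3))) = -104*(-1 - 6*(-6 + 3/2)) = -104*(-1 - 6*(-9/2)) = -104*(-1 + 27) = -104*26 = -2704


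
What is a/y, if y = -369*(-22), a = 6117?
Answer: 2039/2706 ≈ 0.75351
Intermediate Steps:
y = 8118
a/y = 6117/8118 = 6117*(1/8118) = 2039/2706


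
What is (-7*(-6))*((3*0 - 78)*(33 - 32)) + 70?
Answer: -3206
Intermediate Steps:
(-7*(-6))*((3*0 - 78)*(33 - 32)) + 70 = 42*((0 - 78)*1) + 70 = 42*(-78*1) + 70 = 42*(-78) + 70 = -3276 + 70 = -3206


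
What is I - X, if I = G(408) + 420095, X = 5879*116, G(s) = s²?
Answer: -95405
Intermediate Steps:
X = 681964
I = 586559 (I = 408² + 420095 = 166464 + 420095 = 586559)
I - X = 586559 - 1*681964 = 586559 - 681964 = -95405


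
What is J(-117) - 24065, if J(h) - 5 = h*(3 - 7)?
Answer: -23592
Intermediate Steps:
J(h) = 5 - 4*h (J(h) = 5 + h*(3 - 7) = 5 + h*(-4) = 5 - 4*h)
J(-117) - 24065 = (5 - 4*(-117)) - 24065 = (5 + 468) - 24065 = 473 - 24065 = -23592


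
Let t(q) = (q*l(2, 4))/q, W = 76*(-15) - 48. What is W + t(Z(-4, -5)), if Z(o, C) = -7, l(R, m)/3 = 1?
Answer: -1185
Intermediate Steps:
l(R, m) = 3 (l(R, m) = 3*1 = 3)
W = -1188 (W = -1140 - 48 = -1188)
t(q) = 3 (t(q) = (q*3)/q = (3*q)/q = 3)
W + t(Z(-4, -5)) = -1188 + 3 = -1185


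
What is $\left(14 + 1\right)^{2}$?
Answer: $225$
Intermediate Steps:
$\left(14 + 1\right)^{2} = 15^{2} = 225$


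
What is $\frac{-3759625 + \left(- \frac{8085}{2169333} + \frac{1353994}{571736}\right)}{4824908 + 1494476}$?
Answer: $- \frac{777167743874161093}{1306307010593425632} \approx -0.59493$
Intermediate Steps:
$\frac{-3759625 + \left(- \frac{8085}{2169333} + \frac{1353994}{571736}\right)}{4824908 + 1494476} = \frac{-3759625 + \left(\left(-8085\right) \frac{1}{2169333} + 1353994 \cdot \frac{1}{571736}\right)}{6319384} = \left(-3759625 + \left(- \frac{2695}{723111} + \frac{676997}{285868}\right)\right) \frac{1}{6319384} = \left(-3759625 + \frac{488773563407}{206714295348}\right) \frac{1}{6319384} = \left(- \frac{777167743874161093}{206714295348}\right) \frac{1}{6319384} = - \frac{777167743874161093}{1306307010593425632}$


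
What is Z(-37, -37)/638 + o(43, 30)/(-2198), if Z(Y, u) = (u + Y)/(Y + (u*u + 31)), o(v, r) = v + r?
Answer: -31821507/955683806 ≈ -0.033297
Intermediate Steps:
o(v, r) = r + v
Z(Y, u) = (Y + u)/(31 + Y + u**2) (Z(Y, u) = (Y + u)/(Y + (u**2 + 31)) = (Y + u)/(Y + (31 + u**2)) = (Y + u)/(31 + Y + u**2))
Z(-37, -37)/638 + o(43, 30)/(-2198) = ((-37 - 37)/(31 - 37 + (-37)**2))/638 + (30 + 43)/(-2198) = (-74/(31 - 37 + 1369))*(1/638) + 73*(-1/2198) = (-74/1363)*(1/638) - 73/2198 = ((1/1363)*(-74))*(1/638) - 73/2198 = -74/1363*1/638 - 73/2198 = -37/434797 - 73/2198 = -31821507/955683806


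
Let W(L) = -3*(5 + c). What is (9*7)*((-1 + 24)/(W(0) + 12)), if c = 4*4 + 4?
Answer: -23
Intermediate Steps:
c = 20 (c = 16 + 4 = 20)
W(L) = -75 (W(L) = -3*(5 + 20) = -3*25 = -75)
(9*7)*((-1 + 24)/(W(0) + 12)) = (9*7)*((-1 + 24)/(-75 + 12)) = 63*(23/(-63)) = 63*(23*(-1/63)) = 63*(-23/63) = -23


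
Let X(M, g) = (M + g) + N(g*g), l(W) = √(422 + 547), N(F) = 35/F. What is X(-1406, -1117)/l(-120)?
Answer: -3147919312*√969/1209010641 ≈ -81.050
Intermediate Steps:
l(W) = √969
X(M, g) = M + g + 35/g² (X(M, g) = (M + g) + 35/((g*g)) = (M + g) + 35/(g²) = (M + g) + 35/g² = M + g + 35/g²)
X(-1406, -1117)/l(-120) = (-1406 - 1117 + 35/(-1117)²)/(√969) = (-1406 - 1117 + 35*(1/1247689))*(√969/969) = (-1406 - 1117 + 35/1247689)*(√969/969) = -3147919312*√969/1209010641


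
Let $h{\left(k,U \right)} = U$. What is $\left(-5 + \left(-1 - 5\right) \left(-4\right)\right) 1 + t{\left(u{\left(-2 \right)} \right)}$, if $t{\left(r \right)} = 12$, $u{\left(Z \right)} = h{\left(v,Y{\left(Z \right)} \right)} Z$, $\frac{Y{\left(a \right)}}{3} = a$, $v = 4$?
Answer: $31$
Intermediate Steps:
$Y{\left(a \right)} = 3 a$
$u{\left(Z \right)} = 3 Z^{2}$ ($u{\left(Z \right)} = 3 Z Z = 3 Z^{2}$)
$\left(-5 + \left(-1 - 5\right) \left(-4\right)\right) 1 + t{\left(u{\left(-2 \right)} \right)} = \left(-5 + \left(-1 - 5\right) \left(-4\right)\right) 1 + 12 = \left(-5 - -24\right) 1 + 12 = \left(-5 + 24\right) 1 + 12 = 19 \cdot 1 + 12 = 19 + 12 = 31$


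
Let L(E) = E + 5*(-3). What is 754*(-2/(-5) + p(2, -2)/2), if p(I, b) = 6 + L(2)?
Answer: -11687/5 ≈ -2337.4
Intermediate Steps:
L(E) = -15 + E (L(E) = E - 15 = -15 + E)
p(I, b) = -7 (p(I, b) = 6 + (-15 + 2) = 6 - 13 = -7)
754*(-2/(-5) + p(2, -2)/2) = 754*(-2/(-5) - 7/2) = 754*(-2*(-1/5) - 7*1/2) = 754*(2/5 - 7/2) = 754*(-31/10) = -11687/5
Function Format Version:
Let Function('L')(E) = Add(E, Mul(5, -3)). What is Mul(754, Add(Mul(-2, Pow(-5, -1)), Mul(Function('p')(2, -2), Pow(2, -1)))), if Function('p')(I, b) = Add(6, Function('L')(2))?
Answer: Rational(-11687, 5) ≈ -2337.4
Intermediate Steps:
Function('L')(E) = Add(-15, E) (Function('L')(E) = Add(E, -15) = Add(-15, E))
Function('p')(I, b) = -7 (Function('p')(I, b) = Add(6, Add(-15, 2)) = Add(6, -13) = -7)
Mul(754, Add(Mul(-2, Pow(-5, -1)), Mul(Function('p')(2, -2), Pow(2, -1)))) = Mul(754, Add(Mul(-2, Pow(-5, -1)), Mul(-7, Pow(2, -1)))) = Mul(754, Add(Mul(-2, Rational(-1, 5)), Mul(-7, Rational(1, 2)))) = Mul(754, Add(Rational(2, 5), Rational(-7, 2))) = Mul(754, Rational(-31, 10)) = Rational(-11687, 5)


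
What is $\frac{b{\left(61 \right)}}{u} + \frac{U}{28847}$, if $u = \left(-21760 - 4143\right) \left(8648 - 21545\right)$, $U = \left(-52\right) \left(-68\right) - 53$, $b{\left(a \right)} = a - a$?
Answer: $\frac{3483}{28847} \approx 0.12074$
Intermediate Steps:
$b{\left(a \right)} = 0$
$U = 3483$ ($U = 3536 - 53 = 3483$)
$u = 334070991$ ($u = \left(-25903\right) \left(-12897\right) = 334070991$)
$\frac{b{\left(61 \right)}}{u} + \frac{U}{28847} = \frac{0}{334070991} + \frac{3483}{28847} = 0 \cdot \frac{1}{334070991} + 3483 \cdot \frac{1}{28847} = 0 + \frac{3483}{28847} = \frac{3483}{28847}$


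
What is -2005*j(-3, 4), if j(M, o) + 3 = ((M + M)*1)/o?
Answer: 18045/2 ≈ 9022.5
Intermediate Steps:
j(M, o) = -3 + 2*M/o (j(M, o) = -3 + ((M + M)*1)/o = -3 + ((2*M)*1)/o = -3 + (2*M)/o = -3 + 2*M/o)
-2005*j(-3, 4) = -2005*(-3 + 2*(-3)/4) = -2005*(-3 + 2*(-3)*(1/4)) = -2005*(-3 - 3/2) = -2005*(-9/2) = 18045/2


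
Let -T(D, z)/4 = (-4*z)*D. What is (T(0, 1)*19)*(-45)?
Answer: 0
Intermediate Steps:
T(D, z) = 16*D*z (T(D, z) = -4*(-4*z)*D = -(-16)*D*z = 16*D*z)
(T(0, 1)*19)*(-45) = ((16*0*1)*19)*(-45) = (0*19)*(-45) = 0*(-45) = 0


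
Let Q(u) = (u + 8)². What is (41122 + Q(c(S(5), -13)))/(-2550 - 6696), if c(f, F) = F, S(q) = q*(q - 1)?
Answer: -1789/402 ≈ -4.4502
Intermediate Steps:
S(q) = q*(-1 + q)
Q(u) = (8 + u)²
(41122 + Q(c(S(5), -13)))/(-2550 - 6696) = (41122 + (8 - 13)²)/(-2550 - 6696) = (41122 + (-5)²)/(-9246) = (41122 + 25)*(-1/9246) = 41147*(-1/9246) = -1789/402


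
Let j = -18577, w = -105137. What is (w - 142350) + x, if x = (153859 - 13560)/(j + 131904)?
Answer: -28046818950/113327 ≈ -2.4749e+5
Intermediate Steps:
x = 140299/113327 (x = (153859 - 13560)/(-18577 + 131904) = 140299/113327 ≈ 1.2380)
(w - 142350) + x = (-105137 - 142350) + 140299/113327 = -247487 + 140299/113327 = -28046818950/113327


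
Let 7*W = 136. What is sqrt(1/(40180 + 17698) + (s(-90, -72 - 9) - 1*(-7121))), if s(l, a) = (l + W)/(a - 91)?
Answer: 2*sqrt(39512292351)/4711 ≈ 84.388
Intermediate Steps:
W = 136/7 (W = (1/7)*136 = 136/7 ≈ 19.429)
s(l, a) = (136/7 + l)/(-91 + a) (s(l, a) = (l + 136/7)/(a - 91) = (136/7 + l)/(-91 + a))
sqrt(1/(40180 + 17698) + (s(-90, -72 - 9) - 1*(-7121))) = sqrt(1/(40180 + 17698) + ((136/7 - 90)/(-91 + (-72 - 9)) - 1*(-7121))) = sqrt(1/57878 + (-494/7/(-91 - 81) + 7121)) = sqrt(1/57878 + (-494/7/(-172) + 7121)) = sqrt(1/57878 + (-1/172*(-494/7) + 7121)) = sqrt(1/57878 + (247/602 + 7121)) = sqrt(1/57878 + 4287089/602) = sqrt(33548964/4711) = 2*sqrt(39512292351)/4711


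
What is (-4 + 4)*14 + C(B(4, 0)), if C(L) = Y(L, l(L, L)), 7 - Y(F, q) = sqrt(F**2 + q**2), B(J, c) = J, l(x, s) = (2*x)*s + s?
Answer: 7 - 4*sqrt(82) ≈ -29.222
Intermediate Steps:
l(x, s) = s + 2*s*x (l(x, s) = 2*s*x + s = s + 2*s*x)
Y(F, q) = 7 - sqrt(F**2 + q**2)
C(L) = 7 - sqrt(L**2 + L**2*(1 + 2*L)**2) (C(L) = 7 - sqrt(L**2 + (L*(1 + 2*L))**2) = 7 - sqrt(L**2 + L**2*(1 + 2*L)**2))
(-4 + 4)*14 + C(B(4, 0)) = (-4 + 4)*14 + (7 - sqrt(4**2*(1 + (1 + 2*4)**2))) = 0*14 + (7 - sqrt(16*(1 + (1 + 8)**2))) = 0 + (7 - sqrt(16*(1 + 9**2))) = 0 + (7 - sqrt(16*(1 + 81))) = 0 + (7 - sqrt(16*82)) = 0 + (7 - sqrt(1312)) = 0 + (7 - 4*sqrt(82)) = 7 - 4*sqrt(82)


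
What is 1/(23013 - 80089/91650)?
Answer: 91650/2109061361 ≈ 4.3455e-5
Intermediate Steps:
1/(23013 - 80089/91650) = 1/(2109061361/91650) = 91650/2109061361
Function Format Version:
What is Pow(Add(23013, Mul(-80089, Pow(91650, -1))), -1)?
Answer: Rational(91650, 2109061361) ≈ 4.3455e-5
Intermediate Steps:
Pow(Add(23013, Mul(-80089, Pow(91650, -1))), -1) = Pow(Add(23013, Mul(-80089, Rational(1, 91650))), -1) = Pow(Add(23013, Rational(-80089, 91650)), -1) = Pow(Rational(2109061361, 91650), -1) = Rational(91650, 2109061361)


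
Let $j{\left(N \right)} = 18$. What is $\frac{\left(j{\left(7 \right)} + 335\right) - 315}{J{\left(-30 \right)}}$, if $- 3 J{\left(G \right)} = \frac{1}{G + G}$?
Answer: $6840$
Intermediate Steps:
$J{\left(G \right)} = - \frac{1}{6 G}$ ($J{\left(G \right)} = - \frac{1}{3 \left(G + G\right)} = - \frac{1}{3 \cdot 2 G} = - \frac{\frac{1}{2} \frac{1}{G}}{3} = - \frac{1}{6 G}$)
$\frac{\left(j{\left(7 \right)} + 335\right) - 315}{J{\left(-30 \right)}} = \frac{\left(18 + 335\right) - 315}{\left(- \frac{1}{6}\right) \frac{1}{-30}} = \frac{353 - 315}{\left(- \frac{1}{6}\right) \left(- \frac{1}{30}\right)} = 38 \frac{1}{\frac{1}{180}} = 38 \cdot 180 = 6840$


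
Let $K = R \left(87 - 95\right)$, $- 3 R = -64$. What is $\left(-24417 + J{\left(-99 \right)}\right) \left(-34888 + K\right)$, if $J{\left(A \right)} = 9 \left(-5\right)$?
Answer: $857605104$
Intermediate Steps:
$J{\left(A \right)} = -45$
$R = \frac{64}{3}$ ($R = \left(- \frac{1}{3}\right) \left(-64\right) = \frac{64}{3} \approx 21.333$)
$K = - \frac{512}{3}$ ($K = \frac{64 \left(87 - 95\right)}{3} = \frac{64}{3} \left(-8\right) = - \frac{512}{3} \approx -170.67$)
$\left(-24417 + J{\left(-99 \right)}\right) \left(-34888 + K\right) = \left(-24417 - 45\right) \left(-34888 - \frac{512}{3}\right) = \left(-24462\right) \left(- \frac{105176}{3}\right) = 857605104$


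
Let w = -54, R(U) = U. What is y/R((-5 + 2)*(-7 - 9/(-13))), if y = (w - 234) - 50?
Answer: -2197/123 ≈ -17.862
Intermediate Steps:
y = -338 (y = (-54 - 234) - 50 = -288 - 50 = -338)
y/R((-5 + 2)*(-7 - 9/(-13))) = -338*1/((-7 - 9/(-13))*(-5 + 2)) = -338*(-1/(3*(-7 - 9*(-1/13)))) = -338*(-1/(3*(-7 + 9/13))) = -338/((-3*(-82/13))) = -338/246/13 = -338*13/246 = -2197/123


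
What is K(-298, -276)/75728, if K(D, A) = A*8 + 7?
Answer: -2201/75728 ≈ -0.029065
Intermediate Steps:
K(D, A) = 7 + 8*A (K(D, A) = 8*A + 7 = 7 + 8*A)
K(-298, -276)/75728 = (7 + 8*(-276))/75728 = (7 - 2208)*(1/75728) = -2201*1/75728 = -2201/75728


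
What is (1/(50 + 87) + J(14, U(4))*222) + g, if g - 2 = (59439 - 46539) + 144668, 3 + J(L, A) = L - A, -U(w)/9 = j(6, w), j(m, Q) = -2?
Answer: 21374193/137 ≈ 1.5602e+5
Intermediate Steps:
U(w) = 18 (U(w) = -9*(-2) = 18)
J(L, A) = -3 + L - A (J(L, A) = -3 + (L - A) = -3 + L - A)
g = 157570 (g = 2 + ((59439 - 46539) + 144668) = 2 + (12900 + 144668) = 2 + 157568 = 157570)
(1/(50 + 87) + J(14, U(4))*222) + g = (1/(50 + 87) + (-3 + 14 - 1*18)*222) + 157570 = (1/137 + (-3 + 14 - 18)*222) + 157570 = (1/137 - 7*222) + 157570 = (1/137 - 1554) + 157570 = -212897/137 + 157570 = 21374193/137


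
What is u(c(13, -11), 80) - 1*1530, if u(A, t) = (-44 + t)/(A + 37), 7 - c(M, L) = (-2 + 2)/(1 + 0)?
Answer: -16821/11 ≈ -1529.2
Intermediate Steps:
c(M, L) = 7 (c(M, L) = 7 - (-2 + 2)/(1 + 0) = 7 - 0/1 = 7 - 0 = 7 - 1*0 = 7 + 0 = 7)
u(A, t) = (-44 + t)/(37 + A)
u(c(13, -11), 80) - 1*1530 = (-44 + 80)/(37 + 7) - 1*1530 = 36/44 - 1530 = (1/44)*36 - 1530 = 9/11 - 1530 = -16821/11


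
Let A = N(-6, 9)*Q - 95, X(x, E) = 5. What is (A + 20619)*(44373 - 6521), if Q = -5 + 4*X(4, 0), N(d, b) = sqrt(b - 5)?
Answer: 778010008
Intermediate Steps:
N(d, b) = sqrt(-5 + b)
Q = 15 (Q = -5 + 4*5 = -5 + 20 = 15)
A = -65 (A = sqrt(-5 + 9)*15 - 95 = sqrt(4)*15 - 95 = 2*15 - 95 = 30 - 95 = -65)
(A + 20619)*(44373 - 6521) = (-65 + 20619)*(44373 - 6521) = 20554*37852 = 778010008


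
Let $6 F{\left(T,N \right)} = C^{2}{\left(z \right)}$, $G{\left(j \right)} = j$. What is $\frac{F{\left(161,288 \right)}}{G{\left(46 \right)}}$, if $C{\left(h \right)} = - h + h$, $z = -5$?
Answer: $0$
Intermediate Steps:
$C{\left(h \right)} = 0$
$F{\left(T,N \right)} = 0$ ($F{\left(T,N \right)} = \frac{0^{2}}{6} = \frac{1}{6} \cdot 0 = 0$)
$\frac{F{\left(161,288 \right)}}{G{\left(46 \right)}} = \frac{0}{46} = 0 \cdot \frac{1}{46} = 0$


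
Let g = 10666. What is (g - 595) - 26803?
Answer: -16732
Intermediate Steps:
(g - 595) - 26803 = (10666 - 595) - 26803 = 10071 - 26803 = -16732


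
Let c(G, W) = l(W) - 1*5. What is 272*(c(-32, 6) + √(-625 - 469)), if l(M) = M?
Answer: 272 + 272*I*√1094 ≈ 272.0 + 8996.6*I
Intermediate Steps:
c(G, W) = -5 + W (c(G, W) = W - 1*5 = W - 5 = -5 + W)
272*(c(-32, 6) + √(-625 - 469)) = 272*((-5 + 6) + √(-625 - 469)) = 272*(1 + √(-1094)) = 272*(1 + I*√1094) = 272 + 272*I*√1094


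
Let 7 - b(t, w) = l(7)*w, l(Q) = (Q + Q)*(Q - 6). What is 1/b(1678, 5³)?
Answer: -1/1743 ≈ -0.00057372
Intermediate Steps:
l(Q) = 2*Q*(-6 + Q) (l(Q) = (2*Q)*(-6 + Q) = 2*Q*(-6 + Q))
b(t, w) = 7 - 14*w (b(t, w) = 7 - 2*7*(-6 + 7)*w = 7 - 2*7*1*w = 7 - 14*w)
1/b(1678, 5³) = 1/(7 - 14*5³) = 1/(7 - 14*125) = 1/(7 - 1750) = 1/(-1743) = -1/1743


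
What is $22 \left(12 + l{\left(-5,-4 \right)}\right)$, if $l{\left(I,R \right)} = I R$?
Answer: $704$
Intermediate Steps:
$22 \left(12 + l{\left(-5,-4 \right)}\right) = 22 \left(12 - -20\right) = 22 \left(12 + 20\right) = 22 \cdot 32 = 704$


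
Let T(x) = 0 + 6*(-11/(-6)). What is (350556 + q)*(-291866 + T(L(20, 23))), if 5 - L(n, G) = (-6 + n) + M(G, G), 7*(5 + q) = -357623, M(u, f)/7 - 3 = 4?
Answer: -87399482010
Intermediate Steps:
M(u, f) = 49 (M(u, f) = 21 + 7*4 = 21 + 28 = 49)
q = -51094 (q = -5 + (⅐)*(-357623) = -5 - 51089 = -51094)
L(n, G) = -38 - n (L(n, G) = 5 - ((-6 + n) + 49) = 5 - (43 + n) = 5 + (-43 - n) = -38 - n)
T(x) = 11 (T(x) = 0 + 6*(-11*(-⅙)) = 0 + 6*(11/6) = 0 + 11 = 11)
(350556 + q)*(-291866 + T(L(20, 23))) = (350556 - 51094)*(-291866 + 11) = 299462*(-291855) = -87399482010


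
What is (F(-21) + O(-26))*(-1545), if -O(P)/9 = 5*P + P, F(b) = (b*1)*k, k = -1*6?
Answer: -2363850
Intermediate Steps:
k = -6
F(b) = -6*b (F(b) = (b*1)*(-6) = b*(-6) = -6*b)
O(P) = -54*P (O(P) = -9*(5*P + P) = -54*P)
(F(-21) + O(-26))*(-1545) = (-6*(-21) - 54*(-26))*(-1545) = (126 + 1404)*(-1545) = 1530*(-1545) = -2363850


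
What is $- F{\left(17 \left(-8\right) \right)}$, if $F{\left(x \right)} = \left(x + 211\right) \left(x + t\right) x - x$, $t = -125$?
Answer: $-2662336$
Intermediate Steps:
$F{\left(x \right)} = - x + x \left(-125 + x\right) \left(211 + x\right)$ ($F{\left(x \right)} = \left(x + 211\right) \left(x - 125\right) x - x = \left(211 + x\right) \left(-125 + x\right) x - x = \left(-125 + x\right) \left(211 + x\right) x - x = x \left(-125 + x\right) \left(211 + x\right) - x = - x + x \left(-125 + x\right) \left(211 + x\right)$)
$- F{\left(17 \left(-8\right) \right)} = - 17 \left(-8\right) \left(-26376 + \left(17 \left(-8\right)\right)^{2} + 86 \cdot 17 \left(-8\right)\right) = - \left(-136\right) \left(-26376 + \left(-136\right)^{2} + 86 \left(-136\right)\right) = - \left(-136\right) \left(-26376 + 18496 - 11696\right) = - \left(-136\right) \left(-19576\right) = \left(-1\right) 2662336 = -2662336$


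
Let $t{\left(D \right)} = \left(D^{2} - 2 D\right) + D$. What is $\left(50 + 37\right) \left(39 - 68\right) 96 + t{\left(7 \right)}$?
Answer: $-242166$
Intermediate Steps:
$t{\left(D \right)} = D^{2} - D$
$\left(50 + 37\right) \left(39 - 68\right) 96 + t{\left(7 \right)} = \left(50 + 37\right) \left(39 - 68\right) 96 + 7 \left(-1 + 7\right) = 87 \left(-29\right) 96 + 7 \cdot 6 = \left(-2523\right) 96 + 42 = -242208 + 42 = -242166$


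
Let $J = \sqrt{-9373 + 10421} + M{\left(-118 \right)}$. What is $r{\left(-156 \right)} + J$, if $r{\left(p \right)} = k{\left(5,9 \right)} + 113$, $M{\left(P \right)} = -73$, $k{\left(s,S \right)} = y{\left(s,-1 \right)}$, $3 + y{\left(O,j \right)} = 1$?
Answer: $38 + 2 \sqrt{262} \approx 70.373$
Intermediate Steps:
$y{\left(O,j \right)} = -2$ ($y{\left(O,j \right)} = -3 + 1 = -2$)
$k{\left(s,S \right)} = -2$
$r{\left(p \right)} = 111$ ($r{\left(p \right)} = -2 + 113 = 111$)
$J = -73 + 2 \sqrt{262}$ ($J = \sqrt{-9373 + 10421} - 73 = \sqrt{1048} - 73 = 2 \sqrt{262} - 73 = -73 + 2 \sqrt{262} \approx -40.627$)
$r{\left(-156 \right)} + J = 111 - \left(73 - 2 \sqrt{262}\right) = 38 + 2 \sqrt{262}$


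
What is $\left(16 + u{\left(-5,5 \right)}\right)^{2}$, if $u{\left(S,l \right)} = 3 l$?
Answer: $961$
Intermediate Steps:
$\left(16 + u{\left(-5,5 \right)}\right)^{2} = \left(16 + 3 \cdot 5\right)^{2} = \left(16 + 15\right)^{2} = 31^{2} = 961$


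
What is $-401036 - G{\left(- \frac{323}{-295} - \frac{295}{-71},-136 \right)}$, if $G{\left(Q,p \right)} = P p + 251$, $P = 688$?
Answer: $-307719$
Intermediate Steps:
$G{\left(Q,p \right)} = 251 + 688 p$ ($G{\left(Q,p \right)} = 688 p + 251 = 251 + 688 p$)
$-401036 - G{\left(- \frac{323}{-295} - \frac{295}{-71},-136 \right)} = -401036 - \left(251 + 688 \left(-136\right)\right) = -401036 - \left(251 - 93568\right) = -401036 - -93317 = -401036 + 93317 = -307719$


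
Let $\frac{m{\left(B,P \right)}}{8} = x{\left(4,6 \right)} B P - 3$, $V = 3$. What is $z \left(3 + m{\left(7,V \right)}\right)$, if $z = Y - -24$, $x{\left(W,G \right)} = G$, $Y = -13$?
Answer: $10857$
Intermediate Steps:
$m{\left(B,P \right)} = -24 + 48 B P$ ($m{\left(B,P \right)} = 8 \left(6 B P - 3\right) = 8 \left(-3 + 6 B P\right) = -24 + 48 B P$)
$z = 11$ ($z = -13 - -24 = -13 + 24 = 11$)
$z \left(3 + m{\left(7,V \right)}\right) = 11 \left(3 - \left(24 - 1008\right)\right) = 11 \left(3 + \left(-24 + 1008\right)\right) = 11 \left(3 + 984\right) = 11 \cdot 987 = 10857$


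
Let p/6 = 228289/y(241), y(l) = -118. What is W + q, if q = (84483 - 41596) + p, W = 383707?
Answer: 24484179/59 ≈ 4.1499e+5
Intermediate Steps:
p = -684867/59 (p = 6*(228289/(-118)) = 6*(228289*(-1/118)) = 6*(-228289/118) = -684867/59 ≈ -11608.)
q = 1845466/59 (q = (84483 - 41596) - 684867/59 = 42887 - 684867/59 = 1845466/59 ≈ 31279.)
W + q = 383707 + 1845466/59 = 24484179/59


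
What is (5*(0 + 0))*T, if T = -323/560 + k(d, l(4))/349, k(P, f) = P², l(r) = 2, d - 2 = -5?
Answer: 0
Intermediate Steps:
d = -3 (d = 2 - 5 = -3)
T = -107687/195440 (T = -323/560 + (-3)²/349 = -323*1/560 + 9*(1/349) = -323/560 + 9/349 = -107687/195440 ≈ -0.55100)
(5*(0 + 0))*T = (5*(0 + 0))*(-107687/195440) = (5*0)*(-107687/195440) = 0*(-107687/195440) = 0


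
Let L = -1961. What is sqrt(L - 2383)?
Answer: 2*I*sqrt(1086) ≈ 65.909*I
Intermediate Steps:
sqrt(L - 2383) = sqrt(-1961 - 2383) = sqrt(-4344) = 2*I*sqrt(1086)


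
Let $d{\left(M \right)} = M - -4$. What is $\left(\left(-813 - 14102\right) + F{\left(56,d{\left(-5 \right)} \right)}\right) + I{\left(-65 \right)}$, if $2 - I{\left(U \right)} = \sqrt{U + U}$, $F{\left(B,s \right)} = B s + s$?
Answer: $-14970 - i \sqrt{130} \approx -14970.0 - 11.402 i$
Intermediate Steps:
$d{\left(M \right)} = 4 + M$ ($d{\left(M \right)} = M + 4 = 4 + M$)
$F{\left(B,s \right)} = s + B s$
$I{\left(U \right)} = 2 - \sqrt{2} \sqrt{U}$ ($I{\left(U \right)} = 2 - \sqrt{U + U} = 2 - \sqrt{2 U} = 2 - \sqrt{2} \sqrt{U}$)
$\left(\left(-813 - 14102\right) + F{\left(56,d{\left(-5 \right)} \right)}\right) + I{\left(-65 \right)} = \left(\left(-813 - 14102\right) + \left(4 - 5\right) \left(1 + 56\right)\right) + \left(2 - \sqrt{2} \sqrt{-65}\right) = \left(-14915 - 57\right) + \left(2 - \sqrt{2} i \sqrt{65}\right) = \left(-14915 - 57\right) + \left(2 - i \sqrt{130}\right) = -14972 + \left(2 - i \sqrt{130}\right) = -14970 - i \sqrt{130}$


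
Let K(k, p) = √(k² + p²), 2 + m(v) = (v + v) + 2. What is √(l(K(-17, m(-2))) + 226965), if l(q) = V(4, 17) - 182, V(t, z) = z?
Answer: 180*√7 ≈ 476.24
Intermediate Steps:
m(v) = 2*v (m(v) = -2 + ((v + v) + 2) = -2 + (2*v + 2) = -2 + (2 + 2*v) = 2*v)
l(q) = -165 (l(q) = 17 - 182 = -165)
√(l(K(-17, m(-2))) + 226965) = √(-165 + 226965) = √226800 = 180*√7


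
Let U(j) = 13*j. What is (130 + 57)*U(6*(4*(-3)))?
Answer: -175032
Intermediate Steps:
(130 + 57)*U(6*(4*(-3))) = (130 + 57)*(13*(6*(4*(-3)))) = 187*(13*(6*(-12))) = 187*(13*(-72)) = 187*(-936) = -175032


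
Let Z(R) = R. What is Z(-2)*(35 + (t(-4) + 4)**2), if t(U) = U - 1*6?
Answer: -142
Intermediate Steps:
t(U) = -6 + U (t(U) = U - 6 = -6 + U)
Z(-2)*(35 + (t(-4) + 4)**2) = -2*(35 + ((-6 - 4) + 4)**2) = -2*(35 + (-10 + 4)**2) = -2*(35 + (-6)**2) = -2*(35 + 36) = -2*71 = -142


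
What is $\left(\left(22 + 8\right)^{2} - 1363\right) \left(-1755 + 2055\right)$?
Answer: $-138900$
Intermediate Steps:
$\left(\left(22 + 8\right)^{2} - 1363\right) \left(-1755 + 2055\right) = \left(30^{2} - 1363\right) 300 = \left(900 - 1363\right) 300 = \left(-463\right) 300 = -138900$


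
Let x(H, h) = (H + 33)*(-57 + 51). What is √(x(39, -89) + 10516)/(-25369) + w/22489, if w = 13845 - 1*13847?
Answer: -2/22489 - 2*√2521/25369 ≈ -0.0040473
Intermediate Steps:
w = -2 (w = 13845 - 13847 = -2)
x(H, h) = -198 - 6*H (x(H, h) = (33 + H)*(-6) = -198 - 6*H)
√(x(39, -89) + 10516)/(-25369) + w/22489 = √((-198 - 6*39) + 10516)/(-25369) - 2/22489 = √((-198 - 234) + 10516)*(-1/25369) - 2*1/22489 = √(-432 + 10516)*(-1/25369) - 2/22489 = √10084*(-1/25369) - 2/22489 = (2*√2521)*(-1/25369) - 2/22489 = -2*√2521/25369 - 2/22489 = -2/22489 - 2*√2521/25369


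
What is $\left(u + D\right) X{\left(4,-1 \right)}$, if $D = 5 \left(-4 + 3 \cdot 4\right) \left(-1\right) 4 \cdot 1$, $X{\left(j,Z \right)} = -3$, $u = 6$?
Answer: $462$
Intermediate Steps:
$D = -160$ ($D = 5 \left(-4 + 12\right) \left(\left(-4\right) 1\right) = 5 \cdot 8 \left(-4\right) = 40 \left(-4\right) = -160$)
$\left(u + D\right) X{\left(4,-1 \right)} = \left(6 - 160\right) \left(-3\right) = \left(-154\right) \left(-3\right) = 462$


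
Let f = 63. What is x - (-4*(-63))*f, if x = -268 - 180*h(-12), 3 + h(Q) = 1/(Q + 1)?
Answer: -171464/11 ≈ -15588.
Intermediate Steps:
h(Q) = -3 + 1/(1 + Q) (h(Q) = -3 + 1/(Q + 1) = -3 + 1/(1 + Q))
x = 3172/11 (x = -268 - 180*(-2 - 3*(-12))/(1 - 12) = -268 - 180*(-2 + 36)/(-11) = -268 - (-180)*34/11 = -268 - 180*(-34/11) = -268 + 6120/11 = 3172/11 ≈ 288.36)
x - (-4*(-63))*f = 3172/11 - (-4*(-63))*63 = 3172/11 - 252*63 = 3172/11 - 1*15876 = 3172/11 - 15876 = -171464/11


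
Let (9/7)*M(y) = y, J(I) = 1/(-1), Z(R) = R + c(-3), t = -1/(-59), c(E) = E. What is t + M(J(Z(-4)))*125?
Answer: -51616/531 ≈ -97.205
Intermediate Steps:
t = 1/59 (t = -1*(-1/59) = 1/59 ≈ 0.016949)
Z(R) = -3 + R (Z(R) = R - 3 = -3 + R)
J(I) = -1 (J(I) = 1*(-1) = -1)
M(y) = 7*y/9
t + M(J(Z(-4)))*125 = 1/59 + ((7/9)*(-1))*125 = 1/59 - 7/9*125 = 1/59 - 875/9 = -51616/531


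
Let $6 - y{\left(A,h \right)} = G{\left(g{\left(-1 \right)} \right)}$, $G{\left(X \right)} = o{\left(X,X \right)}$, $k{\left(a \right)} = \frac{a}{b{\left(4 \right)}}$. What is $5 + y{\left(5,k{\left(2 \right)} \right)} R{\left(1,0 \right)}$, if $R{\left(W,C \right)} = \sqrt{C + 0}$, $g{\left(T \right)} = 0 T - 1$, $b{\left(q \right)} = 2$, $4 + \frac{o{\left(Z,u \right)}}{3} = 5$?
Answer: $5$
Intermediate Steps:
$o{\left(Z,u \right)} = 3$ ($o{\left(Z,u \right)} = -12 + 3 \cdot 5 = -12 + 15 = 3$)
$g{\left(T \right)} = -1$ ($g{\left(T \right)} = 0 - 1 = -1$)
$k{\left(a \right)} = \frac{a}{2}$
$G{\left(X \right)} = 3$
$y{\left(A,h \right)} = 3$ ($y{\left(A,h \right)} = 6 - 3 = 3$)
$R{\left(W,C \right)} = \sqrt{C}$
$5 + y{\left(5,k{\left(2 \right)} \right)} R{\left(1,0 \right)} = 5 + 3 \sqrt{0} = 5 + 3 \cdot 0 = 5 + 0 = 5$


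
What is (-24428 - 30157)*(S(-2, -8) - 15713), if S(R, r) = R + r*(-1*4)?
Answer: 856056555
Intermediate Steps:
S(R, r) = R - 4*r (S(R, r) = R + r*(-4) = R - 4*r)
(-24428 - 30157)*(S(-2, -8) - 15713) = (-24428 - 30157)*((-2 - 4*(-8)) - 15713) = -54585*((-2 + 32) - 15713) = -54585*(30 - 15713) = -54585*(-15683) = 856056555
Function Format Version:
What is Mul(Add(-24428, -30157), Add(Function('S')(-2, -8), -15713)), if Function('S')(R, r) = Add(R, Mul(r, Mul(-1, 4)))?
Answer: 856056555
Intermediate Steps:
Function('S')(R, r) = Add(R, Mul(-4, r)) (Function('S')(R, r) = Add(R, Mul(r, -4)) = Add(R, Mul(-4, r)))
Mul(Add(-24428, -30157), Add(Function('S')(-2, -8), -15713)) = Mul(Add(-24428, -30157), Add(Add(-2, Mul(-4, -8)), -15713)) = Mul(-54585, Add(Add(-2, 32), -15713)) = Mul(-54585, Add(30, -15713)) = Mul(-54585, -15683) = 856056555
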